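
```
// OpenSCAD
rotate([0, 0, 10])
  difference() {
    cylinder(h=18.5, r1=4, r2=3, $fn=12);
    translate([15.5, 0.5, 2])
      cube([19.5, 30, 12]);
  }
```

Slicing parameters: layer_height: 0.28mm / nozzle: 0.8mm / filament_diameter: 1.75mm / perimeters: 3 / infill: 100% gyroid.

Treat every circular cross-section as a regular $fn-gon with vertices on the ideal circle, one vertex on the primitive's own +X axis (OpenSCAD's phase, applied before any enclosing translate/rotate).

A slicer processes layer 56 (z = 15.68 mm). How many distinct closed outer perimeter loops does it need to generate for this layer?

1

At z = 15.68 mm: the cone: at t=0.848 of its height the radius interpolates to r₁+(r₂−r₁)t = 3.152, giving a regular 12-gon of that circumradius; the cube at (15.5, 0.5) is absent (z outside [2, 14]); After the difference (first − rest): none of the subtracted shapes is present at this height, so the cone is unchanged — 1 connected region; (whole slice rotated 10° about Z — lengths, areas and connectivity unchanged). The result has 1 disconnected region.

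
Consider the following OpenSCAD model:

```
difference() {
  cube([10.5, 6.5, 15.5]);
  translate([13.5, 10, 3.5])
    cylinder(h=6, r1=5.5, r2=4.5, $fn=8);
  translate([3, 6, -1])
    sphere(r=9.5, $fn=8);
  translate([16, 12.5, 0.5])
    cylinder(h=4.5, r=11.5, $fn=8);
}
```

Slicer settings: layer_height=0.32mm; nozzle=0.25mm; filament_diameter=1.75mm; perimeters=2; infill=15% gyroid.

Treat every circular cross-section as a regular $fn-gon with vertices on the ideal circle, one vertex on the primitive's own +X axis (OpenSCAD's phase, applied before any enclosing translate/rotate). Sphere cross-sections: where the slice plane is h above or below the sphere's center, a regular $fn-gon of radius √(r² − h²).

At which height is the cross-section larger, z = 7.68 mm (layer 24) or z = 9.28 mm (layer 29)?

layer 29 (z = 9.28 mm)

Layer 24 (z = 7.68): the 10.5×6.5 cube contributes its full rectangle (area 68.25 mm²); the cone at (13.5, 10): at t=0.697 of its height the radius interpolates to r₁+(r₂−r₁)t = 4.803, giving a regular 8-gon of that circumradius (area = (8/2)·4.803²·sin(360°/8) = 65.26 mm²); the r=9.5 sphere at (3, 6) contributes a regular 8-gon of circumradius √(9.5²−8.68²) = 3.861 (area = (8/2)·3.861²·sin(360°/8) = 42.17 mm²); the cylinder at (16, 12.5) does not reach this height (z outside [0.5, 5]); Taking the first minus the rest: starting from the 10.5×6.5 cube (68.25 mm²), the cone at (13.5, 10) partially overlaps it — only the 0.00 mm² overlap (of its 65.26 mm²) is removed, clipping the outline; the r=9.5 sphere at (3, 6) partially overlaps it — only the 23.57 mm² overlap (of its 42.17 mm²) is removed, clipping the outline — area = 44.68 mm². So its area = 44.68 mm². Layer 29 (z = 9.28): the cube is present — its section is the full 10.5×6.5 rectangle (area 68.25 mm²); the cone at (13.5, 10) (r1=5.5→r2=4.5) has section circumradius 4.537 here — a regular 8-gon (area = (8/2)·4.537²·sin(360°/8) = 58.21 mm²); the sphere at (3, 6) does not reach this height (|z−center|=10.280 > r=9.5); the cylinder at (16, 12.5) does not reach this height (z outside [0.5, 5]); Subtracting the remaining from the first: starting from the 10.5×6.5 cube (68.25 mm²), the cone at (13.5, 10) misses the remaining region (no effect) — area = 68.25 mm². So its area = 68.25 mm². Layer 29 is larger (68.25 vs 44.68 mm²).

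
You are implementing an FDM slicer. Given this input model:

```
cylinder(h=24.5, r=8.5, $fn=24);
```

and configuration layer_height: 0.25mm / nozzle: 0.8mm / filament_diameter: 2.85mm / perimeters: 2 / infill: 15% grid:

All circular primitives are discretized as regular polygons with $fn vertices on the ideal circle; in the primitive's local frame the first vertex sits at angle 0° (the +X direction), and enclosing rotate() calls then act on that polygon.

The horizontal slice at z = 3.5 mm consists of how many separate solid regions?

At z = 3.5 mm: the cylinder: section is a regular 24-gon, circumradius r=8.5. The result has 1 disconnected region.

1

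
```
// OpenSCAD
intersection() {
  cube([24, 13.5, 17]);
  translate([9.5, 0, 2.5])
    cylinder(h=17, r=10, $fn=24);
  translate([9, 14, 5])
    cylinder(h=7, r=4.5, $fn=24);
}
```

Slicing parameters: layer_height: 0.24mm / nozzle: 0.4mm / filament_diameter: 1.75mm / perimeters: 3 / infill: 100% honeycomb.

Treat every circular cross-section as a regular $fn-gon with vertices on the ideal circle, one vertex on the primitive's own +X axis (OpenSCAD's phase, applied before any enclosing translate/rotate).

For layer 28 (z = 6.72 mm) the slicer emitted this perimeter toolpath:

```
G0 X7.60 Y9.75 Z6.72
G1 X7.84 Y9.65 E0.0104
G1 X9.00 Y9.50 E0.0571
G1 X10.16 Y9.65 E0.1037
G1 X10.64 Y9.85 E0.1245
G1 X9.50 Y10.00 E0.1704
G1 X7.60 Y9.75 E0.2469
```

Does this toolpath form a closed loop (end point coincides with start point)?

Start point (G0): (7.60, 9.75). End point (last G1): the path returns to the start — closed.

yes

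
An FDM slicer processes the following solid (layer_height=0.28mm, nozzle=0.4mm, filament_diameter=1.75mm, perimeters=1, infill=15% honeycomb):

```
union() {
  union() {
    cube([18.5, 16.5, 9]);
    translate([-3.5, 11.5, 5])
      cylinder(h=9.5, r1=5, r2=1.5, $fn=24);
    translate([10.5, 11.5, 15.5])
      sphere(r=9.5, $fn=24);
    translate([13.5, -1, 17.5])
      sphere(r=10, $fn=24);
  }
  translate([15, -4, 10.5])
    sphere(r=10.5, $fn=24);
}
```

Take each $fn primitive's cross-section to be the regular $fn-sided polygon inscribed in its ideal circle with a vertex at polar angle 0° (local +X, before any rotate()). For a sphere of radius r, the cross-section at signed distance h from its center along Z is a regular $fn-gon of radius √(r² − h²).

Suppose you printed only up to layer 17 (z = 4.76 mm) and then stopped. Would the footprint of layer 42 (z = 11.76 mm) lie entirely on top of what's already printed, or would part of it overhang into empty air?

Compare the two slices. At z = 4.76: the cube is present — its section is the full 18.5×16.5 rectangle (area 305.25 mm²); the cone at (-3.5, 11.5) is absent (z outside [5, 14.5]); the sphere at (10.5, 11.5) is not intersected at this z (|z−center|=10.740 > r=9.5); the sphere at (13.5, -1) does not reach this height (|z−center|=12.740 > r=10); Merging all regions: only the 18.5×16.5 cube is present, so the union is just that shape — area = 305.25 mm²; the r=10.5 sphere at (15, -4) contributes a regular 24-gon of circumradius √(10.5²−5.74²) = 8.792 (area = (24/2)·8.792²·sin(360°/24) = 240.09 mm²); Taking the union: the regions partially overlap — summed areas 545.34 mm² minus the doubly-counted overlap 42.08 mm² gives 503.26 mm² — area = 503.26 mm². At z = 11.76: the cube does not reach this height (z outside [0, 9]); the cone at (-3.5, 11.5) contributes a regular 24-gon of circumradius 2.509 (interpolated between r1=5 and r2=1.5 at t=0.712) (area = (24/2)·2.509²·sin(360°/24) = 19.56 mm²); the r=9.5 sphere at (10.5, 11.5) slices to a regular 24-gon of circumradius 8.733 (√(r²−h²) with h=3.74 from center) (area = (24/2)·8.733²·sin(360°/24) = 236.86 mm²); the r=10 sphere at (13.5, -1) slices to a regular 24-gon of circumradius 8.189 (√(r²−h²) with h=5.74 from center) (area = (24/2)·8.189²·sin(360°/24) = 208.25 mm²); Taking the union: the regions partially overlap — summed areas 464.67 mm² minus the doubly-counted overlap 29.44 mm² gives 435.23 mm² — area = 435.23 mm²; the sphere at (15, -4): section is a regular 24-gon, circumradius = √(r²−h²) = √(10.5²−1.26²) = 10.424 (area = (24/2)·10.424²·sin(360°/24) = 337.49 mm²); Merging all regions: the regions partially overlap — summed areas 772.72 mm² minus the doubly-counted overlap 196.72 mm² gives 575.99 mm² — area = 575.99 mm². Checking containment: at z = 11.76 the cross-section extends beyond the z = 4.76 cross-section by about 133.24 mm².

part overhangs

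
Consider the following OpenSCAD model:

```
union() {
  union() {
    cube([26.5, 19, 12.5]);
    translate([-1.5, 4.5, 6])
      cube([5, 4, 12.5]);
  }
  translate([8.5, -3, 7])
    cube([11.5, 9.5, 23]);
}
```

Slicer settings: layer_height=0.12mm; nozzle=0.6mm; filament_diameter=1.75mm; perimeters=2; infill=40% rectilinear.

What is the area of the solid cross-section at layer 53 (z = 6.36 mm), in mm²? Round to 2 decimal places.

509.50 mm²

At z = 6.36 mm: the cube is present — its section is the full 26.5×19 rectangle (area 503.50 mm²); the cube at (-1.5, 4.5) (footprint 5×4) is included at this height (area 20.00 mm²); Combining (union): the regions partially overlap — summed areas 523.50 mm² minus the doubly-counted overlap 14.00 mm² gives 509.50 mm² — area = 509.50 mm²; the cube at (8.5, -3) is absent (z outside [7, 30]); Taking the union: only that combined region is present, so the union is just that shape — area = 509.50 mm². Overall, the cross-section is a single solid region. Net area = 509.50 mm².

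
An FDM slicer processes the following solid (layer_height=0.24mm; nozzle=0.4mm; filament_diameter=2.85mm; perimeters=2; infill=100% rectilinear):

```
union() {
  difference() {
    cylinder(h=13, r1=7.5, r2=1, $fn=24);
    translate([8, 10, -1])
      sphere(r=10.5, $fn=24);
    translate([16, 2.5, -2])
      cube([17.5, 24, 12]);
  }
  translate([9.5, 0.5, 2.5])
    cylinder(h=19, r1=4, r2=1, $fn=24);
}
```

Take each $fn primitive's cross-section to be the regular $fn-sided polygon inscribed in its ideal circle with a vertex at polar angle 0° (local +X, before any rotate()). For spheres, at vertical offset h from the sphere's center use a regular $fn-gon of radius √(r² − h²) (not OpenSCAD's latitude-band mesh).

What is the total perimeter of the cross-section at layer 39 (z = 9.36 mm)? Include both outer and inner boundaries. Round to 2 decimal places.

At z = 9.36 mm: the cone contributes a regular 24-gon of circumradius 2.820 (interpolated between r1=7.5 and r2=1 at t=0.720) (perimeter = 2·24·2.820·sin(180°/24) = 17.67 mm); the r=10.5 sphere at (8, 10) contributes a regular 24-gon of circumradius √(10.5²−10.36²) = 1.709 (perimeter = 2·24·1.709·sin(180°/24) = 10.71 mm); the cube at (16, 2.5) is present — its section is the full 17.5×24 rectangle (perimeter 83.00 mm); After the difference (first − rest): starting from the cone, the r=10.5 sphere at (8, 10) misses the remaining region (no effect); the 17.5×24 cube at (16, 2.5) misses the remaining region (no effect) — boundary = 17.67 mm; the cone at (9.5, 0.5) (r1=4→r2=1) has section circumradius 2.917 here — a regular 24-gon (perimeter = 2·24·2.917·sin(180°/24) = 18.27 mm); Combining (union): the 2 present regions are separate (no shared area or edge), so areas and boundary lengths simply add and each stays a separate island — boundary = 35.94 mm. Overall, the cross-section has 2 separate islands. Total boundary length (outer) = 35.94 mm.

35.94 mm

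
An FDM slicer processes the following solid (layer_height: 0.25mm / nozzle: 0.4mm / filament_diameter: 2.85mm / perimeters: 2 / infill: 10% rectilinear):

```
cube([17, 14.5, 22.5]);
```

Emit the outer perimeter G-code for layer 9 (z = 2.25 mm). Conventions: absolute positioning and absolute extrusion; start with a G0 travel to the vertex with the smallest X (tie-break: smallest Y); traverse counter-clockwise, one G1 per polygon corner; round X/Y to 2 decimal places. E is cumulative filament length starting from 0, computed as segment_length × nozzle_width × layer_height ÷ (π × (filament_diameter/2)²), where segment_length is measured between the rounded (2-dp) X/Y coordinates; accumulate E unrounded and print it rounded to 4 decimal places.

At z = 2.25 mm: the 17×14.5 cube contributes its full rectangle. The outline is a single polygon with 4 vertices. Extrusion per mm of travel: 0.4 × 0.25 / (π × 1.425²) = 0.015675. Accumulating E over each segment gives final E = 0.9876.

G0 X0.00 Y0.00 Z2.25
G1 X17.00 Y0.00 E0.2665
G1 X17.00 Y14.50 E0.4938
G1 X0.00 Y14.50 E0.7603
G1 X0.00 Y0.00 E0.9876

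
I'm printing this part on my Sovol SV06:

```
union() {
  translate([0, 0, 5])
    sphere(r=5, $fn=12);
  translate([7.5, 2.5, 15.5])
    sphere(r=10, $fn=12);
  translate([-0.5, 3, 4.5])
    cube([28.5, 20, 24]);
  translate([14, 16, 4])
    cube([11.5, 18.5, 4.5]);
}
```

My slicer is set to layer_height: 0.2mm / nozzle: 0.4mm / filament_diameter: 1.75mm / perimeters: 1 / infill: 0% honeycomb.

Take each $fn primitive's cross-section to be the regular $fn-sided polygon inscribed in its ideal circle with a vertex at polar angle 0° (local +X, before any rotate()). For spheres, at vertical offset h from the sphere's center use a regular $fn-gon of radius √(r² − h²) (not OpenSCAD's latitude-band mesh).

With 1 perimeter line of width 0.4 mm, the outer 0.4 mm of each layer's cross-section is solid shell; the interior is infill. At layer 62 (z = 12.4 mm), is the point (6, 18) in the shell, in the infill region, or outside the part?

infill

At z = 12.4 mm: the sphere is not intersected at this z (|z−center|=7.400 > r=5); the sphere at (7.5, 2.5): section is a regular 12-gon, circumradius = √(r²−h²) = √(10²−3.1²) = 9.507; the cube at (-0.5, 3) (footprint 28.5×20) is included at this height; the cube at (14, 16) is absent (z outside [4, 8.5]); Combining (union): the regions partially overlap (shared area 122.70 mm²), so overlapping operands fuse into one piece — 1 connected region. Overall, the cross-section is a single solid region. The nearest boundary edge runs (-0.50, 23.00)→(28.00, 23.00); distance from the point to it = 5.00 mm. The point is inside the cross-section and 5.00 mm from the nearest boundary — more than the 0.4 mm shell width (1 × 0.4), so it's in the infill interior.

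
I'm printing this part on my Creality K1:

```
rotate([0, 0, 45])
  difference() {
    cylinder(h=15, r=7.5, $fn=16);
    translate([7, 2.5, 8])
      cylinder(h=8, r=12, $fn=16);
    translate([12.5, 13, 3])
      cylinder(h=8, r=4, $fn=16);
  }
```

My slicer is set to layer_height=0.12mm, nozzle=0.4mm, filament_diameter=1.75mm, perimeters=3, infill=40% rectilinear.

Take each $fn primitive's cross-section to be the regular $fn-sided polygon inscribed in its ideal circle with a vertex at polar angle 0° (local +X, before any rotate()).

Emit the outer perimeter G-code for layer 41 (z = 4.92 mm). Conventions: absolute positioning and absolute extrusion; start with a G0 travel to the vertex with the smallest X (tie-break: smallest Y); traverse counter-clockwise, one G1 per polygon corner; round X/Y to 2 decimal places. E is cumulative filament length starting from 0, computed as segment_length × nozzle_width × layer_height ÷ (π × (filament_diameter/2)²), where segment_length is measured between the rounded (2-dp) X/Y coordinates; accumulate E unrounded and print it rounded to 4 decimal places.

G0 X-7.50 Y0.00 Z4.92
G1 X-6.93 Y-2.87 E0.0584
G1 X-5.30 Y-5.30 E0.1168
G1 X-2.87 Y-6.93 E0.1752
G1 X0.00 Y-7.50 E0.2336
G1 X2.87 Y-6.93 E0.2920
G1 X5.30 Y-5.30 E0.3504
G1 X6.93 Y-2.87 E0.4087
G1 X7.50 Y0.00 E0.4671
G1 X6.93 Y2.87 E0.5255
G1 X5.30 Y5.30 E0.5839
G1 X2.87 Y6.93 E0.6423
G1 X0.00 Y7.50 E0.7007
G1 X-2.87 Y6.93 E0.7591
G1 X-5.30 Y5.30 E0.8175
G1 X-6.93 Y2.87 E0.8759
G1 X-7.50 Y0.00 E0.9343

At z = 4.92 mm: the cylinder: section is a regular 16-gon, circumradius r=7.5; the cylinder at (7, 2.5) does not reach this height (z outside [8, 16]); the cylinder at (12.5, 13): section is a regular 16-gon, circumradius r=4; Subtracting the remaining from the first: starting from the r=7.5 cylinder, the r=4 cylinder at (12.5, 13) misses the remaining region (no effect) — 1 connected region; (whole slice rotated 45° about Z — lengths, areas and connectivity unchanged). The outline is a single polygon with 16 vertices. Extrusion per mm of travel: 0.4 × 0.12 / (π × 0.875²) = 0.019956. Accumulating E over each segment gives final E = 0.9343.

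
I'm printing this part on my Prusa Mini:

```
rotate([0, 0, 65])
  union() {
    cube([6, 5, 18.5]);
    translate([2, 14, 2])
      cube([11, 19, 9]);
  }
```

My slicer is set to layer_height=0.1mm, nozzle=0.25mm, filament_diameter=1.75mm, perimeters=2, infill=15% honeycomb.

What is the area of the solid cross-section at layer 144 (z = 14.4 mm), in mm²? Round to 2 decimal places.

30.00 mm²

At z = 14.4 mm: the cube is present — its section is the full 6×5 rectangle (area 30.00 mm²); the cube at (2, 14) does not reach this height (z outside [2, 11]); Merging all regions: only the 6×5 cube is present, so the union is just that shape — area = 30.00 mm²; (whole slice rotated 65° about Z — lengths, areas and connectivity unchanged). Overall, the cross-section is a single solid region. Net area = 30.00 mm².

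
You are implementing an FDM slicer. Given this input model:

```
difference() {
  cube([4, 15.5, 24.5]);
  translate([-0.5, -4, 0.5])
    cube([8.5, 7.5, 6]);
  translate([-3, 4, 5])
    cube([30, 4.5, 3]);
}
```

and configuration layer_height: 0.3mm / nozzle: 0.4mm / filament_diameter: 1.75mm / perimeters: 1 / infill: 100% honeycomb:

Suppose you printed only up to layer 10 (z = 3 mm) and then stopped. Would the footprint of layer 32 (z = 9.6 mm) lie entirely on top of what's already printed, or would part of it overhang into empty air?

part overhangs

Compare the two slices. At z = 3: the cube is present — its section is the full 4×15.5 rectangle (area 62.00 mm²); the 8.5×7.5 cube at (-0.5, -4) contributes its full rectangle (area 63.75 mm²); the cube at (-3, 4) does not reach this height (z outside [5, 8]); After the difference (first − rest): starting from the 4×15.5 cube (62.00 mm²), the 8.5×7.5 cube at (-0.5, -4) partially overlaps it — only the 14.00 mm² overlap (of its 63.75 mm²) is removed, clipping the outline — area = 48.00 mm². At z = 9.6: the cube (footprint 4×15.5) is included at this height (area 62.00 mm²); the cube at (-0.5, -4) does not reach this height (z outside [0.5, 6.5]); the cube at (-3, 4) is absent (z outside [5, 8]); Subtracting the remaining from the first: none of the subtracted shapes is present at this height, so the 4×15.5 cube is unchanged — area = 62.00 mm². Checking containment: at z = 9.6 the cross-section extends beyond the z = 3 cross-section by about 14.00 mm².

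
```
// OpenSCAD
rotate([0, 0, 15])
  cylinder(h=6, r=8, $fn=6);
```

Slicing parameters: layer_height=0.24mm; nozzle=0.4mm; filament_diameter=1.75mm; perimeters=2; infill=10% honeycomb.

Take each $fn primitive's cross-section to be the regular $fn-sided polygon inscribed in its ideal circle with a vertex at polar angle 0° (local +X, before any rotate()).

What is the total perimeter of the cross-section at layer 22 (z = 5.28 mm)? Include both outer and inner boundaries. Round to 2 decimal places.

At z = 5.28 mm: the cylinder: section is a regular 6-gon, circumradius r=8 (perimeter = 2·6·8.000·sin(180°/6) = 48.00 mm); (rotated 15° about Z; rotation is an isometry so areas/perimeters/island counts are preserved). Overall, the cross-section is a single solid region. Total boundary length (outer) = 48.00 mm.

48.00 mm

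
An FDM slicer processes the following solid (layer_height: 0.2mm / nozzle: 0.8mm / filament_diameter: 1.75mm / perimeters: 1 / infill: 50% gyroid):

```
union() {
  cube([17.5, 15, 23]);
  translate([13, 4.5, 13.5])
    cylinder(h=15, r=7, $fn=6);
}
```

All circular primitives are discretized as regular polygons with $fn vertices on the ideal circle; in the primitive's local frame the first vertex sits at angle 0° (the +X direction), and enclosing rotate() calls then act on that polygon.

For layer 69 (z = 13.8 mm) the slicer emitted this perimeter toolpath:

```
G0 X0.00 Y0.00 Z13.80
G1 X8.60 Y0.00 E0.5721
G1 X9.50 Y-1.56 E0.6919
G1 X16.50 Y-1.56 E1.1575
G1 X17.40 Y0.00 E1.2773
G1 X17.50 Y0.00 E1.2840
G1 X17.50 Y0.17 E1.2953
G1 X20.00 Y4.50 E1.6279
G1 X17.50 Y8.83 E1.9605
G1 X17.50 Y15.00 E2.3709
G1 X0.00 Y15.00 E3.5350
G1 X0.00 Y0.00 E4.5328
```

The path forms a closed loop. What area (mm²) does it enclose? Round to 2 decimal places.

Apply the shoelace formula to the sequence of (X, Y) vertices; enclosed area = 285.65 mm².

285.65 mm²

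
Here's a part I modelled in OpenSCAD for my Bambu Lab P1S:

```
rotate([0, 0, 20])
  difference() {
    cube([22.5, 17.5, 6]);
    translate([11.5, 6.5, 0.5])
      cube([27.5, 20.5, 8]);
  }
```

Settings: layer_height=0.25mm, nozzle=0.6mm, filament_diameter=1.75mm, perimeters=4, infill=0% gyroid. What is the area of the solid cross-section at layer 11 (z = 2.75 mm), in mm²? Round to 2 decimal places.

At z = 2.75 mm: the cube (footprint 22.5×17.5) is included at this height (area 393.75 mm²); the cube at (11.5, 6.5) (footprint 27.5×20.5) is included at this height (area 563.75 mm²); After the difference (first − rest): starting from the 22.5×17.5 cube (393.75 mm²), the 27.5×20.5 cube at (11.5, 6.5) partially overlaps it — only the 121.00 mm² overlap (of its 563.75 mm²) is removed, clipping the outline — area = 272.75 mm²; (whole slice rotated 20° about Z — lengths, areas and connectivity unchanged). Overall, the cross-section is a single solid region. Net area = 272.75 mm².

272.75 mm²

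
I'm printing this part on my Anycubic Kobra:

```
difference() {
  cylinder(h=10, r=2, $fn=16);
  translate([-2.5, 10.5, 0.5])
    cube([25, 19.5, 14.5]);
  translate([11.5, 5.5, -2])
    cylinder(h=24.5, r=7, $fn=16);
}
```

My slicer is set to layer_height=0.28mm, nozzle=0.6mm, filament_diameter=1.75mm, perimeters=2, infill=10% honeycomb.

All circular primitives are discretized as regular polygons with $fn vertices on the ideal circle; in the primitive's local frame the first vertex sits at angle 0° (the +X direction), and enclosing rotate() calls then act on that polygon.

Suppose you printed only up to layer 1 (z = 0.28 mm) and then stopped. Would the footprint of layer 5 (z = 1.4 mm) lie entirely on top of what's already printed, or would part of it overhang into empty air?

Compare the two slices. At z = 0.28: the cylinder: section is a regular 16-gon, circumradius r=2 (area = (16/2)·2.000²·sin(360°/16) = 12.25 mm²); the cube at (-2.5, 10.5) is not intersected at this z (z outside [0.5, 15]); the cylinder at (11.5, 5.5): section is a regular 16-gon, circumradius r=7 (area = (16/2)·7.000²·sin(360°/16) = 150.01 mm²); Subtracting the remaining from the first: starting from the r=2 cylinder (12.25 mm²), the r=7 cylinder at (11.5, 5.5) misses the remaining region (no effect) — area = 12.25 mm². At z = 1.4: the cylinder: section is a regular 16-gon, circumradius r=2 (area = (16/2)·2.000²·sin(360°/16) = 12.25 mm²); the 25×19.5 cube at (-2.5, 10.5) contributes its full rectangle (area 487.50 mm²); the r=7 cylinder at (11.5, 5.5) gives a regular 16-gon of circumradius 7 (constant along its height) (area = (16/2)·7.000²·sin(360°/16) = 150.01 mm²); Taking the first minus the rest: starting from the r=2 cylinder (12.25 mm²), the 25×19.5 cube at (-2.5, 10.5) misses the remaining region (no effect); the r=7 cylinder at (11.5, 5.5) misses the remaining region (no effect) — area = 12.25 mm². Checking containment: the cross-section at z = 1.4 is a subset of the cross-section at z = 0.28.

entirely on top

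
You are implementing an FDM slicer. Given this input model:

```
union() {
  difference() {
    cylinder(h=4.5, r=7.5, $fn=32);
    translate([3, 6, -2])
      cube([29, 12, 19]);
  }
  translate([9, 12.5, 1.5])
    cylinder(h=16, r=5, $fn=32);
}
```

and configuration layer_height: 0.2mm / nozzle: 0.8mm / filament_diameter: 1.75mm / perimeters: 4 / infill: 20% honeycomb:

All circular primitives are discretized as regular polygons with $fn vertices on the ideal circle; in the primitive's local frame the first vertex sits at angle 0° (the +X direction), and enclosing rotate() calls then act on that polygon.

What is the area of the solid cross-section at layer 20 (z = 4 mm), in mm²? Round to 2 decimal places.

At z = 4 mm: the r=7.5 cylinder contributes a regular 32-gon of circumradius 7.5 (area = (32/2)·7.500²·sin(360°/32) = 175.58 mm²); the cube at (3, 6) is present — its section is the full 29×12 rectangle (area 348.00 mm²); Subtracting the remaining from the first: starting from the r=7.5 cylinder (175.58 mm²), the 29×12 cube at (3, 6) partially overlaps it — only the 0.67 mm² overlap (of its 348.00 mm²) is removed, clipping the outline — area = 174.91 mm²; the cylinder at (9, 12.5): section is a regular 32-gon, circumradius r=5 (area = (32/2)·5.000²·sin(360°/32) = 78.04 mm²); Merging all regions: the 2 present regions are separate (no shared area or edge), so areas and boundary lengths simply add and each stays a separate island — area = 252.94 mm². Overall, the cross-section has 2 separate islands. Net area = 252.94 mm².

252.94 mm²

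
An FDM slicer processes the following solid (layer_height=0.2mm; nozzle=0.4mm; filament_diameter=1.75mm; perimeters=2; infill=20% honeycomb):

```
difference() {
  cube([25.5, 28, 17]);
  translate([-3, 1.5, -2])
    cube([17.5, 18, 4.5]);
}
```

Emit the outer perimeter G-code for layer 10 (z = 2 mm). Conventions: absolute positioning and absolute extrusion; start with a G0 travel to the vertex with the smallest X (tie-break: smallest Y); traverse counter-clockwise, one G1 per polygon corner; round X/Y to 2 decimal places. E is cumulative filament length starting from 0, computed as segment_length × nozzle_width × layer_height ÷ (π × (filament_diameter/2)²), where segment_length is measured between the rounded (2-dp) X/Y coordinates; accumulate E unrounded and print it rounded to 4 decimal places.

At z = 2 mm: the 25.5×28 cube contributes its full rectangle; the cube at (-3, 1.5) (footprint 17.5×18) is included at this height; After the difference (first − rest): starting from the 25.5×28 cube, the 17.5×18 cube at (-3, 1.5) partially overlaps it — only the 261.00 mm² overlap (of its 315.00 mm²) is removed, clipping the outline — 1 connected region. The outline is a single polygon with 8 vertices. Extrusion per mm of travel: 0.4 × 0.2 / (π × 0.875²) = 0.033260. Accumulating E over each segment gives final E = 4.5234.

G0 X0.00 Y0.00 Z2.00
G1 X25.50 Y0.00 E0.8481
G1 X25.50 Y28.00 E1.7794
G1 X0.00 Y28.00 E2.6276
G1 X0.00 Y19.50 E2.9103
G1 X14.50 Y19.50 E3.3925
G1 X14.50 Y1.50 E3.9912
G1 X0.00 Y1.50 E4.4735
G1 X0.00 Y0.00 E4.5234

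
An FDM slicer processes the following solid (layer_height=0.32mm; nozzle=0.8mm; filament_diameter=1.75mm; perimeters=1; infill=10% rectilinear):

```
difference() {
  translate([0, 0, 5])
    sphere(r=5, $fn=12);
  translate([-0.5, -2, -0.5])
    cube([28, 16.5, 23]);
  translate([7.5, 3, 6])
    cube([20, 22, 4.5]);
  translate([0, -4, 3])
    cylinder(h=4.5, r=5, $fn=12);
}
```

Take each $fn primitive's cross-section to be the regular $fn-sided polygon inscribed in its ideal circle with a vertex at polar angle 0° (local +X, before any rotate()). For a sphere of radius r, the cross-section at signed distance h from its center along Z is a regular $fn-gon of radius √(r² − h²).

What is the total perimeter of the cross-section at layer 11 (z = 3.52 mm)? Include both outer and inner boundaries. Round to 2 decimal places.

At z = 3.52 mm: the r=5 sphere slices to a regular 12-gon of circumradius 4.776 (√(r²−h²) with h=1.48 from center) (perimeter = 2·12·4.776·sin(180°/12) = 29.67 mm); the 28×16.5 cube at (-0.5, -2) contributes its full rectangle (perimeter 89.00 mm); the cube at (7.5, 3) does not reach this height (z outside [6, 10.5]); the r=5 cylinder at (0, -4) contributes a regular 12-gon of circumradius 5 (perimeter = 2·12·5.000·sin(180°/12) = 31.06 mm); After the difference (first − rest): starting from the r=5 sphere, the 28×16.5 cube at (-0.5, -2) partially overlaps it — only the 29.48 mm² overlap (of its 462.00 mm²) is removed, clipping the outline; the r=5 cylinder at (0, -4) partially overlaps it — only the 23.95 mm² overlap (of its 75.00 mm²) is removed, clipping the outline — boundary = 17.06 mm. Overall, the cross-section is a single solid region. Total boundary length (outer) = 17.06 mm.

17.06 mm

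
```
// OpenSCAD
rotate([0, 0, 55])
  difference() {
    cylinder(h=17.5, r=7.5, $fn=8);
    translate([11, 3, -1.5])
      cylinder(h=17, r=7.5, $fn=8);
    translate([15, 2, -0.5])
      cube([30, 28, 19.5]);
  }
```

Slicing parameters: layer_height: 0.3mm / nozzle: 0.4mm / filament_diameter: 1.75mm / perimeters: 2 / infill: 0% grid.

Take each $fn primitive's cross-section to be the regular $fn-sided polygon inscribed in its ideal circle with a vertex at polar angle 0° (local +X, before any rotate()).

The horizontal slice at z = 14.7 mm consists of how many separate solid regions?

1

At z = 14.7 mm: the r=7.5 cylinder gives a regular 8-gon of circumradius 7.5 (constant along its height); the cylinder at (11, 3): section is a regular 8-gon, circumradius r=7.5; the cube at (15, 2) (footprint 30×28) is included at this height; Taking the first minus the rest: starting from the r=7.5 cylinder, the r=7.5 cylinder at (11, 3) partially overlaps it — only the 16.83 mm² overlap (of its 159.10 mm²) is removed, clipping the outline; the 30×28 cube at (15, 2) misses the remaining region (no effect) — 1 connected region; (rotated 55° about Z; rotation is an isometry so areas/perimeters/island counts are preserved). The result has 1 disconnected region.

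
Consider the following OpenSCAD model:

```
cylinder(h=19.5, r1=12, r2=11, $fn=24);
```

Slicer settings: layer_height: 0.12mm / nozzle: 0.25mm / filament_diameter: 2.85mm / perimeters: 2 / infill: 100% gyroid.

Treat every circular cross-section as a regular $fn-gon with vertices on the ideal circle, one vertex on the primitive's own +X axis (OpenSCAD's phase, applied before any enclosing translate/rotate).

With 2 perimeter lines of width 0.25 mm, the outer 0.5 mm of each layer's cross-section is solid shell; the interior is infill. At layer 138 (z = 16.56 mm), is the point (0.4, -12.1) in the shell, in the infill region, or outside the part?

outside

At z = 16.56 mm: the cone: at t=0.849 of its height the radius interpolates to r₁+(r₂−r₁)t = 11.151, giving a regular 24-gon of that circumradius. Overall, the cross-section is a single solid region. The nearest boundary edge runs (-0.00, -11.15)→(2.89, -10.77); distance from the point to it = 0.99 mm. The point is not inside any of the regions above, so it lies outside the cross-section (0.99 mm from the nearest boundary).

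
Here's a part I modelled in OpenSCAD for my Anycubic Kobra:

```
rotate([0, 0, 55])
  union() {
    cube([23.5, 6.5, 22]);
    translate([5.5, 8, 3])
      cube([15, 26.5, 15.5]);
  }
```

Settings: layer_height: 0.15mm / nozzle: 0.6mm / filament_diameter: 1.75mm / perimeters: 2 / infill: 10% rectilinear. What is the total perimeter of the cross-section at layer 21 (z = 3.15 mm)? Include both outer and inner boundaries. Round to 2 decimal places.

At z = 3.15 mm: the 23.5×6.5 cube contributes its full rectangle (perimeter 60.00 mm); the cube at (5.5, 8) is present — its section is the full 15×26.5 rectangle (perimeter 83.00 mm); Merging all regions: the 2 present regions are separate (no shared area or edge), so areas and boundary lengths simply add and each stays a separate island — boundary = 143.00 mm; (whole slice rotated 55° about Z — lengths, areas and connectivity unchanged). Overall, the cross-section has 2 separate islands. Total boundary length (outer) = 143.00 mm.

143.00 mm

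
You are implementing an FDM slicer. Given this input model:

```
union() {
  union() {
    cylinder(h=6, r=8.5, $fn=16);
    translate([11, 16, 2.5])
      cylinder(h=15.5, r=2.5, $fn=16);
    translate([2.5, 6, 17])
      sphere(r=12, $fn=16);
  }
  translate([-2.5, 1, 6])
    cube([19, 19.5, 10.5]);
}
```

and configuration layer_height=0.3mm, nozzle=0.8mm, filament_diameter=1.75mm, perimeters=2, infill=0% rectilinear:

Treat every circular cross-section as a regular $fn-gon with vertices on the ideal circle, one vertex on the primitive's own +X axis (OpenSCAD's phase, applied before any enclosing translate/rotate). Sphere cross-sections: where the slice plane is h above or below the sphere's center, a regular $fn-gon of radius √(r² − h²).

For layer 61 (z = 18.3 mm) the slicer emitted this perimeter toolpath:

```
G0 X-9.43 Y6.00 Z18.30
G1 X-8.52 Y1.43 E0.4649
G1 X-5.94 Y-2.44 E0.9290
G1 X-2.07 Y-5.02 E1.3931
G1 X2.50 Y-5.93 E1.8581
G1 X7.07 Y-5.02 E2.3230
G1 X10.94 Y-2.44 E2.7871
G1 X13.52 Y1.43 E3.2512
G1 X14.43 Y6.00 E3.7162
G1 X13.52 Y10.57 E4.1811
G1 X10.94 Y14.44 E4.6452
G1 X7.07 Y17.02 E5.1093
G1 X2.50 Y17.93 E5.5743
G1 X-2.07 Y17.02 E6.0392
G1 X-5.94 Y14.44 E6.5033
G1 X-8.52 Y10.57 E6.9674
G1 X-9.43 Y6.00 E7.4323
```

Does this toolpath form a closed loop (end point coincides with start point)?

Start point (G0): (-9.43, 6.00). End point (last G1): the path returns to the start — closed.

yes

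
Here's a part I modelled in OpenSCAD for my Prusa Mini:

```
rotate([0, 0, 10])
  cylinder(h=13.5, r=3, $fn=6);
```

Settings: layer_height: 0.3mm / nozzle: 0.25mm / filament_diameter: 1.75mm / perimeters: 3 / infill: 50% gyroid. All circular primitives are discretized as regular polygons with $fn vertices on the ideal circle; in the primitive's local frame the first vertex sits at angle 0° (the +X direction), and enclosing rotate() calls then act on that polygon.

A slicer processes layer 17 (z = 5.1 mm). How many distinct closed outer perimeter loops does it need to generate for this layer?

1

At z = 5.1 mm: the r=3 cylinder contributes a regular 6-gon of circumradius 3; (whole slice rotated 10° about Z — lengths, areas and connectivity unchanged). The result has 1 disconnected region.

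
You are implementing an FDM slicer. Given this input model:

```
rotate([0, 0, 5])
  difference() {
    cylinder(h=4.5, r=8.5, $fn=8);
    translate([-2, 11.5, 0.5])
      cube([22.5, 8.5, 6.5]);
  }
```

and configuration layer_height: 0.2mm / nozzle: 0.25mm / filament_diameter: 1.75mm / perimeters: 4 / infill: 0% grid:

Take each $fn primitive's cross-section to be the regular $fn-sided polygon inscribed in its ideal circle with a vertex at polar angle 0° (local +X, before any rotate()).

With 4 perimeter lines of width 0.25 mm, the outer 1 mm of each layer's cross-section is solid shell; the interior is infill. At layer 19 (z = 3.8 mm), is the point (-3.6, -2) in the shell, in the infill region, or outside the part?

infill

At z = 3.8 mm: the r=8.5 cylinder contributes a regular 8-gon of circumradius 8.5; the 22.5×8.5 cube at (-2, 11.5) contributes its full rectangle; After the difference (first − rest): starting from the r=8.5 cylinder, the 22.5×8.5 cube at (-2, 11.5) misses the remaining region (no effect) — 1 connected region; (whole slice rotated 5° about Z — lengths, areas and connectivity unchanged). Overall, the cross-section is a single solid region. Undo the 5° rotation: the query point maps to (-3.761, -1.679) in the un-rotated model frame. The nearest boundary edge runs (-6.01, -6.01)→(-8.50, 0.00); distance from the point to it = 3.74 mm. The point is inside the cross-section and 3.74 mm from the nearest boundary — more than the 1 mm shell width (4 × 0.25), so it's in the infill interior.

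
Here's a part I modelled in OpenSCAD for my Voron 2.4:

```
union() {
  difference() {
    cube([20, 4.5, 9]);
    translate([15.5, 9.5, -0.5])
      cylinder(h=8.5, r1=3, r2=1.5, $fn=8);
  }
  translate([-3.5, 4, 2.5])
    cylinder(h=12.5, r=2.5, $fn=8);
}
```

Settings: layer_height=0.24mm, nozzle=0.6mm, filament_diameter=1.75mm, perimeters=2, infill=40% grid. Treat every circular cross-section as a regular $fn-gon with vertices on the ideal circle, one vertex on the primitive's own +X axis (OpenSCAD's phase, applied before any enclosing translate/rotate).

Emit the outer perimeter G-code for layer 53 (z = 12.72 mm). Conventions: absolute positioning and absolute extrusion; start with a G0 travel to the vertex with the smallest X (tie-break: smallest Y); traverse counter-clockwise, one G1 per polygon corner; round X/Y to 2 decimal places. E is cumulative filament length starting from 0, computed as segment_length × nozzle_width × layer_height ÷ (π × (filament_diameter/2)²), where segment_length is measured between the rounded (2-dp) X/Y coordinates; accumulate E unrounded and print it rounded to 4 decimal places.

At z = 12.72 mm: the cube is absent (z outside [0, 9]); the cone at (15.5, 9.5) does not reach this height (z outside [-0.5, 8]); Taking the first minus the rest: the first operand is absent here, so nothing remains; the r=2.5 cylinder at (-3.5, 4) contributes a regular 8-gon of circumradius 2.5; Merging all regions: only the r=2.5 cylinder at (-3.5, 4) is present, so the union is just that shape — 1 connected region. The outline is a single polygon with 8 vertices. Extrusion per mm of travel: 0.6 × 0.24 / (π × 0.875²) = 0.059868. Accumulating E over each segment gives final E = 0.9170.

G0 X-6.00 Y4.00 Z12.72
G1 X-5.27 Y2.23 E0.1146
G1 X-3.50 Y1.50 E0.2293
G1 X-1.73 Y2.23 E0.3439
G1 X-1.00 Y4.00 E0.4585
G1 X-1.73 Y5.77 E0.5731
G1 X-3.50 Y6.50 E0.6878
G1 X-5.27 Y5.77 E0.8024
G1 X-6.00 Y4.00 E0.9170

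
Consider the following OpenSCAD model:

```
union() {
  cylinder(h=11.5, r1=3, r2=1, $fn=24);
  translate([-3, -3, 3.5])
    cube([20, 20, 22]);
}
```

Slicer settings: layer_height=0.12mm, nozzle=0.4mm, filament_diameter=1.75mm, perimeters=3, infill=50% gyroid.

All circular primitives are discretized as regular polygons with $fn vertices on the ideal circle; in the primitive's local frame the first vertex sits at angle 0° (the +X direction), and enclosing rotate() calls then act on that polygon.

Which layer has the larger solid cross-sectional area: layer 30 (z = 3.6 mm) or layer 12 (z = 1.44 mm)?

Layer 30 (z = 3.6): the cone (r1=3→r2=1) has section circumradius 2.374 here — a regular 24-gon (area = (24/2)·2.374²·sin(360°/24) = 17.50 mm²); the cube at (-3, -3) (footprint 20×20) is included at this height (area 400.00 mm²); Taking the union: the cone lies entirely inside the 20×20 cube at (-3, -3), so the union is just the 20×20 cube at (-3, -3) — area = 400.00 mm². So its area = 400.00 mm². Layer 12 (z = 1.44): the cone (r1=3→r2=1) has section circumradius 2.750 here — a regular 24-gon (area = (24/2)·2.750²·sin(360°/24) = 23.48 mm²); the cube at (-3, -3) is not intersected at this z (z outside [3.5, 25.5]); Taking the union: only the cone is present, so the union is just that shape — area = 23.48 mm². So its area = 23.48 mm². Layer 30 is larger (400.00 vs 23.48 mm²).

layer 30 (z = 3.6 mm)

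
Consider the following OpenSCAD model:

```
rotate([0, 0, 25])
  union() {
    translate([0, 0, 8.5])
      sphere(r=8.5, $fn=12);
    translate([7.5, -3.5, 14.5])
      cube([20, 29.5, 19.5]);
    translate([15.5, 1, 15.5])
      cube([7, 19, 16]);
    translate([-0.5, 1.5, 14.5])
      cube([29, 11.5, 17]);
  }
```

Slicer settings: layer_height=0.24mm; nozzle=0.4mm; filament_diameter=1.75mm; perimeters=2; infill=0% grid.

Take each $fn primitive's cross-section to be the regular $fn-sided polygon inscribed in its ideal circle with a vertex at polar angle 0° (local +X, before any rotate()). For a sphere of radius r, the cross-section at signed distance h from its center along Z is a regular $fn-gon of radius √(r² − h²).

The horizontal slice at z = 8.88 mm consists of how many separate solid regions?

1

At z = 8.88 mm: the r=8.5 sphere slices to a regular 12-gon of circumradius 8.492 (√(r²−h²) with h=0.38 from center); the cube at (7.5, -3.5) is absent (z outside [14.5, 34]); the cube at (15.5, 1) is absent (z outside [15.5, 31.5]); the cube at (-0.5, 1.5) is absent (z outside [14.5, 31.5]); Merging all regions: only the r=8.5 sphere is present, so the union is just that shape — 1 connected region; (rotated 25° about Z; rotation is an isometry so areas/perimeters/island counts are preserved). The result has 1 disconnected region.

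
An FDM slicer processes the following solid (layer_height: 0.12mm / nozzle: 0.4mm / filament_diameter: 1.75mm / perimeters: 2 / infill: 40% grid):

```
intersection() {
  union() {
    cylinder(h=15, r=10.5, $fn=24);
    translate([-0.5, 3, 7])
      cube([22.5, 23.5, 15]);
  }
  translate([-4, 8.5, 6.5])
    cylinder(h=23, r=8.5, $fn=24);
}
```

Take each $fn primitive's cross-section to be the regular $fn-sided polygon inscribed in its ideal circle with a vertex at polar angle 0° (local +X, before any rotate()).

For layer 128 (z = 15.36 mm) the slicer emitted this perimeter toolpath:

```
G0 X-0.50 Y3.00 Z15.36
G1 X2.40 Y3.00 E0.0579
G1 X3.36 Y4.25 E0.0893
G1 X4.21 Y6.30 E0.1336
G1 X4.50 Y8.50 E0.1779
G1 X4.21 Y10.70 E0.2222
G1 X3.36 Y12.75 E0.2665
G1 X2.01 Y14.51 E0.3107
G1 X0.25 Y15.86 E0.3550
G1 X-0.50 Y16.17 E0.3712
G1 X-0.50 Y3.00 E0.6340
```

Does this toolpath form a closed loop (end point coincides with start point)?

Start point (G0): (-0.50, 3.00). End point (last G1): the path returns to the start — closed.

yes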